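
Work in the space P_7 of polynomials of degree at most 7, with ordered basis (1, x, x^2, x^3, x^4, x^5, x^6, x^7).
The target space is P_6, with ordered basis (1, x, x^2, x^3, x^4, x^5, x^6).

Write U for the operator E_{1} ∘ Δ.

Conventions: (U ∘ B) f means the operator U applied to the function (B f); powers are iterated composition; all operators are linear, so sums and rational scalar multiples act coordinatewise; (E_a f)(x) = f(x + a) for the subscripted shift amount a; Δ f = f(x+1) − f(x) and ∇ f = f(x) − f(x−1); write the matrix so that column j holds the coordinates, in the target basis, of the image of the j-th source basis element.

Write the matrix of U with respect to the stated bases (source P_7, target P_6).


image of 1: 0
image of x: 1
image of x^2: 2x + 3
image of x^3: 3x^2 + 9x + 7
image of x^4: 4x^3 + 18x^2 + 28x + 15
image of x^5: 5x^4 + 30x^3 + 70x^2 + 75x + 31
image of x^6: 6x^5 + 45x^4 + 140x^3 + 225x^2 + 186x + 63
image of x^7: 7x^6 + 63x^5 + 245x^4 + 525x^3 + 651x^2 + 441x + 127
each image's coordinates form column j of the matrix

the matrix is [[0, 1, 3, 7, 15, 31, 63, 127]; [0, 0, 2, 9, 28, 75, 186, 441]; [0, 0, 0, 3, 18, 70, 225, 651]; [0, 0, 0, 0, 4, 30, 140, 525]; [0, 0, 0, 0, 0, 5, 45, 245]; [0, 0, 0, 0, 0, 0, 6, 63]; [0, 0, 0, 0, 0, 0, 0, 7]] (rows listed top to bottom)


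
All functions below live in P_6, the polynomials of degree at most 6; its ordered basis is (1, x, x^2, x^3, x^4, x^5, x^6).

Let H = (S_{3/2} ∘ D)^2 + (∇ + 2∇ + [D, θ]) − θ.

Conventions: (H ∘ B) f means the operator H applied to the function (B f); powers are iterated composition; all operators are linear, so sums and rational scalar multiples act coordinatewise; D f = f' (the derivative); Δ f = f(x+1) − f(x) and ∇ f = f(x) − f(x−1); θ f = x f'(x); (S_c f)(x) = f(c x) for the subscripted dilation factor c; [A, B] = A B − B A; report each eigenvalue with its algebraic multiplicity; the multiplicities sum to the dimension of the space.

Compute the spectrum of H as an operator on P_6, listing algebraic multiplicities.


image of 1: 0
image of x: -x + 4
image of x^2: -2x^2 + 8x
image of x^3: -3x^3 + 12x^2 + (45/4)x + 3
image of x^4: -4x^4 + 16x^3 + (585/8)x^2 + 12x - 3
image of x^5: -5x^5 + 20x^4 + (9975/32)x^3 + 30x^2 - 15x + 3
image of x^6: -6x^6 + 24x^5 + (283725/256)x^4 + 60x^3 - 45x^2 + 18x - 3
the matrix is upper triangular; its diagonal is (0, -1, -2, -3, -4, -5, -6)
for a triangular matrix the eigenvalues are the diagonal entries, with algebraic multiplicity their repetition count

λ = -6 (multiplicity 1), λ = -5 (multiplicity 1), λ = -4 (multiplicity 1), λ = -3 (multiplicity 1), λ = -2 (multiplicity 1), λ = -1 (multiplicity 1), λ = 0 (multiplicity 1)


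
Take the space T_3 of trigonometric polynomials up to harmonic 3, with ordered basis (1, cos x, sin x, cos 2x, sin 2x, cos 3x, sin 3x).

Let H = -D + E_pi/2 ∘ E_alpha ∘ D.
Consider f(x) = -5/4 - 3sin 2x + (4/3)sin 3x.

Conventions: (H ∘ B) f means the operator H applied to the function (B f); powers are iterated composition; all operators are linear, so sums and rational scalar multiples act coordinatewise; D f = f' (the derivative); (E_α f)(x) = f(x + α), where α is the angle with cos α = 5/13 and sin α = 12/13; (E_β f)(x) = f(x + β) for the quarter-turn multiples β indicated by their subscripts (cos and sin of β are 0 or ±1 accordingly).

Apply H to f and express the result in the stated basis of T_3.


D f = -6cos 2x + 4cos 3x
(-D) f = 6cos 2x - 4cos 3x
D f = -6cos 2x + 4cos 3x
E_alpha D f = (714/169)cos 2x + (720/169)sin 2x - (8140/2197)cos 3x + (3312/2197)sin 3x
E_pi/2 E_alpha D f = -(714/169)cos 2x - (720/169)sin 2x - (3312/2197)cos 3x - (8140/2197)sin 3x
(-D + E_pi/2 ∘ E_alpha ∘ D) f = (300/169)cos 2x - (720/169)sin 2x - (12100/2197)cos 3x - (8140/2197)sin 3x

g(x) = (300/169)cos 2x - (720/169)sin 2x - (12100/2197)cos 3x - (8140/2197)sin 3x


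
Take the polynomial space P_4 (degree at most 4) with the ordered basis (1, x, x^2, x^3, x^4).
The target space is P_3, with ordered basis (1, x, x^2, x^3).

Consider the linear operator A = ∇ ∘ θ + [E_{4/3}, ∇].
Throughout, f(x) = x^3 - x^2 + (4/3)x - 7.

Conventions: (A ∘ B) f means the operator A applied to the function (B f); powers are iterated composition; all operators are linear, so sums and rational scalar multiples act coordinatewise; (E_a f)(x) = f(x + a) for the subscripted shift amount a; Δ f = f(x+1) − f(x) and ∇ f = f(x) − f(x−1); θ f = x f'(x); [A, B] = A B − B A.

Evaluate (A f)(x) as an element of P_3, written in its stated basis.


the result is g(x) = 9x^2 - 13x + 19/3

θ f = 3x^3 - 2x^2 + (4/3)x
∇ θ f = 9x^2 - 13x + 19/3
∇ f = 3x^2 - 5x + 10/3
E_{4/3} ∇ f = 3x^2 + 3x + 2
E_{4/3} f = x^3 + 3x^2 + 4x - 125/27
∇ E_{4/3} f = 3x^2 + 3x + 2
[E_{4/3}, ∇] f = 0
(∇ ∘ θ + [E_{4/3}, ∇]) f = 9x^2 - 13x + 19/3


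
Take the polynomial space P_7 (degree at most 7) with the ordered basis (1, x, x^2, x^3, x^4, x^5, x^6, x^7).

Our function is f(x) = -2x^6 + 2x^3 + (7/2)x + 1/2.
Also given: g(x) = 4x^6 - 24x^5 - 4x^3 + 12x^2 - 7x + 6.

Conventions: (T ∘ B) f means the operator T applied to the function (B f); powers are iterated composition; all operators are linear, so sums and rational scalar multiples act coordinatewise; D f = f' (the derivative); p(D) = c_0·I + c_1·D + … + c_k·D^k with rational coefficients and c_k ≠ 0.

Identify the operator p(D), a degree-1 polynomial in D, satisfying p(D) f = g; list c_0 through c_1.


D^0 f = -2x^6 + 2x^3 + (7/2)x + 1/2
D^1 f = -12x^5 + 6x^2 + 7/2
matching coefficients of g against c_0 f + c_1 Df + … from the top degree down determines the c_i
solution: c_0 = -2, c_1 = 2

c_0 = -2, c_1 = 2


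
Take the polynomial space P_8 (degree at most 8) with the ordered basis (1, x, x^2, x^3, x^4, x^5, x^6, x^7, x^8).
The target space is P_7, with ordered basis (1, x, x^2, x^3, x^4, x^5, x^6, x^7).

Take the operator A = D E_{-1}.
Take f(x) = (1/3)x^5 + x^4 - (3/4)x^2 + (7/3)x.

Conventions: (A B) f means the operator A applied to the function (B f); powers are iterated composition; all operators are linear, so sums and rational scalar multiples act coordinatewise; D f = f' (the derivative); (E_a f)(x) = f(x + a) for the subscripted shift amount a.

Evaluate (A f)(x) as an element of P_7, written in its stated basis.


g(x) = (5/3)x^4 - (8/3)x^3 - 2x^2 + (23/6)x + 3/2

E_{-1} f = (1/3)x^5 - (2/3)x^4 - (2/3)x^3 + (23/12)x^2 + (3/2)x - 29/12
D E_{-1} f = (5/3)x^4 - (8/3)x^3 - 2x^2 + (23/6)x + 3/2


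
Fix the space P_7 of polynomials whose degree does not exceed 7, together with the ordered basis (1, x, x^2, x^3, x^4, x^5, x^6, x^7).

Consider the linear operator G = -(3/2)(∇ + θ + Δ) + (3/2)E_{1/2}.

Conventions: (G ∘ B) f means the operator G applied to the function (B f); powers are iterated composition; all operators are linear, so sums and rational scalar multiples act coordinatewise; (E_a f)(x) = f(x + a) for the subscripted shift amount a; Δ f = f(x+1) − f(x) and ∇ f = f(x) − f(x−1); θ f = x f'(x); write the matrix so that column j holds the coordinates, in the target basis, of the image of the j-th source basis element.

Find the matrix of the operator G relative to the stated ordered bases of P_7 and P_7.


image of 1: 3/2
image of x: -9/4
image of x^2: -(3/2)x^2 - (9/2)x + 3/8
image of x^3: -3x^3 - (27/4)x^2 + (9/8)x - 45/16
image of x^4: -(9/2)x^4 - 9x^3 + (9/4)x^2 - (45/4)x + 3/32
image of x^5: -6x^5 - (45/4)x^4 + (15/4)x^3 - (225/8)x^2 + (15/32)x - 189/64
image of x^6: -(15/2)x^6 - (27/2)x^5 + (45/8)x^4 - (225/4)x^3 + (45/32)x^2 - (567/32)x + 3/128
image of x^7: -9x^7 - (63/4)x^6 + (63/8)x^5 - (1575/16)x^4 + (105/32)x^3 - (3969/64)x^2 + (21/128)x - 765/256
each image's coordinates form column j of the matrix

the matrix is [[3/2, -9/4, 3/8, -45/16, 3/32, -189/64, 3/128, -765/256]; [0, 0, -9/2, 9/8, -45/4, 15/32, -567/32, 21/128]; [0, 0, -3/2, -27/4, 9/4, -225/8, 45/32, -3969/64]; [0, 0, 0, -3, -9, 15/4, -225/4, 105/32]; [0, 0, 0, 0, -9/2, -45/4, 45/8, -1575/16]; [0, 0, 0, 0, 0, -6, -27/2, 63/8]; [0, 0, 0, 0, 0, 0, -15/2, -63/4]; [0, 0, 0, 0, 0, 0, 0, -9]] (rows listed top to bottom)


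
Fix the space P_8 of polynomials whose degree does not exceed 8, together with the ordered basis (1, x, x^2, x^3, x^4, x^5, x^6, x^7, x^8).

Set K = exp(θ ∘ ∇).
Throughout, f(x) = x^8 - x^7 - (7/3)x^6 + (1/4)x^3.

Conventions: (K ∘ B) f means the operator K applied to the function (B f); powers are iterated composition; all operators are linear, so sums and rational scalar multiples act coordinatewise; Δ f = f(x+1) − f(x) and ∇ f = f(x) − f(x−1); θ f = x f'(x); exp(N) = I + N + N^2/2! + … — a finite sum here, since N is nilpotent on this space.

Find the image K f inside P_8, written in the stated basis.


order-1 term: 56x^7 - 210x^6 + 315x^5 - 280x^4 + 133x^3 - (53/2)x^2 + (1/4)x
order-2 term: 1176x^6 - 6090x^5 + 13370x^4 - 15645x^3 + 9555x^2 - (4799/2)x
order-3 term: 11760x^5 - 64120x^4 + 137900x^3 - 137130x^2 + (157031/3)x
order-4 term: 58800x^4 - 280560x^3 + 458010x^2 - 250810x
order-5 term: 141120x^3 - 477792x^2 + 398580x
order-6 term: 141120x^2 - 229824x
order-7 term: 40320x
the series for exp(θ ∘ ∇) f terminates at order 7
exp(θ ∘ ∇) f = x^8 + 55x^7 + (2891/3)x^6 + 5985x^5 + 7770x^4 - (68207/4)x^3 - (12527/2)x^2 + (98525/12)x

the result is g(x) = x^8 + 55x^7 + (2891/3)x^6 + 5985x^5 + 7770x^4 - (68207/4)x^3 - (12527/2)x^2 + (98525/12)x


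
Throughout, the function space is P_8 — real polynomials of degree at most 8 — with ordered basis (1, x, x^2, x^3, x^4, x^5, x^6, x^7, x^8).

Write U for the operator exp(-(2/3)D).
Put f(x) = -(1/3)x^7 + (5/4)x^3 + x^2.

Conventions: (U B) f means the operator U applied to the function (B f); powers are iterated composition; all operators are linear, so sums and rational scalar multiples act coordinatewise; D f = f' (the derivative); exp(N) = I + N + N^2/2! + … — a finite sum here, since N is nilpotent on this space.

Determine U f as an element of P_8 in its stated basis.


order-1 term: (14/9)x^6 - (5/2)x^2 - (4/3)x
order-2 term: -(28/9)x^5 + (5/3)x + 4/9
order-3 term: (280/81)x^4 - 10/27
order-4 term: -(560/243)x^3
order-5 term: (224/243)x^2
order-6 term: -(448/2187)x
order-7 term: 128/6561
the series for exp(-(2/3)D) f terminates at order 7
exp(-(2/3)D) f = -(1/3)x^7 + (14/9)x^6 - (28/9)x^5 + (280/81)x^4 - (1025/972)x^3 - (281/486)x^2 + (281/2187)x + 614/6561

g(x) = -(1/3)x^7 + (14/9)x^6 - (28/9)x^5 + (280/81)x^4 - (1025/972)x^3 - (281/486)x^2 + (281/2187)x + 614/6561


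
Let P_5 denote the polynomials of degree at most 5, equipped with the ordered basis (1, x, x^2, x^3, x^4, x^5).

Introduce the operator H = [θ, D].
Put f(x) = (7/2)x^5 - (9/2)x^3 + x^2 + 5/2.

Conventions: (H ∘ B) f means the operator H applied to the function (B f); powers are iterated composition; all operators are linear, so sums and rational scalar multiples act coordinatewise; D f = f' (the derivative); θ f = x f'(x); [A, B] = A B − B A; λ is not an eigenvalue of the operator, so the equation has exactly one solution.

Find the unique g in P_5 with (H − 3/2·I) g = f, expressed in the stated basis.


g(x) = -(7/3)x^5 + (70/9)x^4 - (479/27)x^3 + (940/27)x^2 - (3760/81)x + 7115/243

write g with unknown coordinates in the stated basis and equate coefficients in (H − 3/2·I) g = f
solving from the highest basis element down gives g = -(7/3)x^5 + (70/9)x^4 - (479/27)x^3 + (940/27)x^2 - (3760/81)x + 7115/243
check: H g = (35/3)x^4 - (280/9)x^3 + (479/9)x^2 - (1880/27)x + 3760/81
so H g − 3/2·g = (7/2)x^5 - (9/2)x^3 + x^2 + 5/2 = f ✓


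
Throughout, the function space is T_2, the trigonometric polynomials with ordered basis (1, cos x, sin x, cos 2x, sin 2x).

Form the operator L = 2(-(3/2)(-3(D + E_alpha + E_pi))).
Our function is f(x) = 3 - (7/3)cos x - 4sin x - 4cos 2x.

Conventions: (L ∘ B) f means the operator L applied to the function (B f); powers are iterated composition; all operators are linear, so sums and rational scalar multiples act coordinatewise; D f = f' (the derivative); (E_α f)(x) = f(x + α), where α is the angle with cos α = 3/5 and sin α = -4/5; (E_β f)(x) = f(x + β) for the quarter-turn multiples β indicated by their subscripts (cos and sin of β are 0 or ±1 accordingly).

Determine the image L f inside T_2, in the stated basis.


the result is g(x) = 54 + (6/5)cos x + (93/5)sin x - (648/25)cos 2x + (936/25)sin 2x

D f = -4cos x + (7/3)sin x + 8sin 2x
E_alpha f = 3 + (9/5)cos x - (64/15)sin x + (28/25)cos 2x - (96/25)sin 2x
E_pi f = 3 + (7/3)cos x + 4sin x - 4cos 2x
(D + E_alpha + E_pi) f = 6 + (2/15)cos x + (31/15)sin x - (72/25)cos 2x + (104/25)sin 2x
(-3(D + E_alpha + E_pi)) f = -18 - (2/5)cos x - (31/5)sin x + (216/25)cos 2x - (312/25)sin 2x
(-(3/2)(-3(D + E_alpha + E_pi))) f = 27 + (3/5)cos x + (93/10)sin x - (324/25)cos 2x + (468/25)sin 2x
(2(-(3/2)(-3(D + E_alpha + E_pi)))) f = 54 + (6/5)cos x + (93/5)sin x - (648/25)cos 2x + (936/25)sin 2x


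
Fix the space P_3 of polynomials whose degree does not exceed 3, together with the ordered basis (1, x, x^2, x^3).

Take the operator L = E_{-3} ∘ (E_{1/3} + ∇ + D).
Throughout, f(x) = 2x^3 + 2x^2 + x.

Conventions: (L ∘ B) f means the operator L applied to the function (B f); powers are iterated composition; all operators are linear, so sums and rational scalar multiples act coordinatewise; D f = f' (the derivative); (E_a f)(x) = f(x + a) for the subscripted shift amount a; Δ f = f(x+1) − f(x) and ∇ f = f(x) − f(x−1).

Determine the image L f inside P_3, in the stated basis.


the image equals g(x) = 2x^3 - 2x^2 - 37x + 2096/27

E_{1/3} f = 2x^3 + 4x^2 + 3x + 17/27
∇ f = 6x^2 - 2x + 1
D f = 6x^2 + 4x + 1
(E_{1/3} + ∇ + D) f = 2x^3 + 16x^2 + 5x + 71/27
E_{-3} (E_{1/3} + ∇ + D) f = 2x^3 - 2x^2 - 37x + 2096/27


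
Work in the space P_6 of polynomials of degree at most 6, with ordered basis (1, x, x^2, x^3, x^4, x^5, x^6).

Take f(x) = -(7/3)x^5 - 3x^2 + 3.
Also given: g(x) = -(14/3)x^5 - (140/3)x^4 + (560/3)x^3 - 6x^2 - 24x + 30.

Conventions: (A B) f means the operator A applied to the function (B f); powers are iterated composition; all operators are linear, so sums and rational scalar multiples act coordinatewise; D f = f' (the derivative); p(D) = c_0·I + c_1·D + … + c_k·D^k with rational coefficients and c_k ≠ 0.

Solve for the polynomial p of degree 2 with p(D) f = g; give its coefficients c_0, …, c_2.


D^0 f = -(7/3)x^5 - 3x^2 + 3
D^1 f = -(35/3)x^4 - 6x
D^2 f = -(140/3)x^3 - 6
matching coefficients of g against c_0 f + c_1 Df + … from the top degree down determines the c_i
solution: c_0 = 2, c_1 = 4, c_2 = -4

p(D) = 2·I + 4·D − 4·D^2, i.e. c_0 = 2, c_1 = 4, c_2 = -4


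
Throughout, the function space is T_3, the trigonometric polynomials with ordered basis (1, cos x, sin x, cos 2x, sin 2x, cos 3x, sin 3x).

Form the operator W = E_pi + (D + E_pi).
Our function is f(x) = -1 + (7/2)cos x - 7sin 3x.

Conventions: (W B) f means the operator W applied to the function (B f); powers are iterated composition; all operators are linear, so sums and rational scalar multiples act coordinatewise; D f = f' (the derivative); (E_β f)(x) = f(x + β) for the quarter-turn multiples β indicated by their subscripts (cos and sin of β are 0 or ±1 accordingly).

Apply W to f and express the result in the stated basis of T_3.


the image equals g(x) = -2 - 7cos x - (7/2)sin x - 21cos 3x + 14sin 3x

E_pi f = -1 - (7/2)cos x + 7sin 3x
D f = -(7/2)sin x - 21cos 3x
E_pi f = -1 - (7/2)cos x + 7sin 3x
(D + E_pi) f = -1 - (7/2)cos x - (7/2)sin x - 21cos 3x + 7sin 3x
(E_pi + (D + E_pi)) f = -2 - 7cos x - (7/2)sin x - 21cos 3x + 14sin 3x


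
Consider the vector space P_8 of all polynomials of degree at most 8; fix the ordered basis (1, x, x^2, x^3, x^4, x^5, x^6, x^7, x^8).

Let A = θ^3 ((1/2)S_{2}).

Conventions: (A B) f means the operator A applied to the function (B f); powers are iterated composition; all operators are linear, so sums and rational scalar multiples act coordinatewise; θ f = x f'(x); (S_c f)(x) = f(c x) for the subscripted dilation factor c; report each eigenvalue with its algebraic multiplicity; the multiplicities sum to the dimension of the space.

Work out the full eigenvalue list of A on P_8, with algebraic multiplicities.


λ = 0 (multiplicity 1), λ = 1 (multiplicity 1), λ = 16 (multiplicity 1), λ = 108 (multiplicity 1), λ = 512 (multiplicity 1), λ = 2000 (multiplicity 1), λ = 6912 (multiplicity 1), λ = 21952 (multiplicity 1), λ = 65536 (multiplicity 1)

image of 1: 0
image of x: x
image of x^2: 16x^2
image of x^3: 108x^3
image of x^4: 512x^4
image of x^5: 2000x^5
image of x^6: 6912x^6
image of x^7: 21952x^7
image of x^8: 65536x^8
the matrix is upper triangular; its diagonal is (0, 1, 16, 108, 512, 2000, 6912, 21952, 65536)
for a triangular matrix the eigenvalues are the diagonal entries, with algebraic multiplicity their repetition count


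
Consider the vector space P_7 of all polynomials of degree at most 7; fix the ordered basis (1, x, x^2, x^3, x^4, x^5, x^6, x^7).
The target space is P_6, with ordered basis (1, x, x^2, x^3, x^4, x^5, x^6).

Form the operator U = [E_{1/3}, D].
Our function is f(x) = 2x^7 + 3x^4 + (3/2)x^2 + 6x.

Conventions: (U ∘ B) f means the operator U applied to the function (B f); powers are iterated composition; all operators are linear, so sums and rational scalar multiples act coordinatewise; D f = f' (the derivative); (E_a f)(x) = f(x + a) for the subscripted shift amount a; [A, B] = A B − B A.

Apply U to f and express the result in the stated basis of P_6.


D f = 14x^6 + 12x^3 + 3x + 6
E_{1/3} D f = 14x^6 + 28x^5 + (70/3)x^4 + (604/27)x^3 + (394/27)x^2 + (595/81)x + 5441/729
E_{1/3} f = 2x^7 + (14/3)x^6 + (14/3)x^5 + (151/27)x^4 + (394/81)x^3 + (595/162)x^2 + (5441/729)x + 9643/4374
D E_{1/3} f = 14x^6 + 28x^5 + (70/3)x^4 + (604/27)x^3 + (394/27)x^2 + (595/81)x + 5441/729
[E_{1/3}, D] f = 0

the image equals g(x) = 0


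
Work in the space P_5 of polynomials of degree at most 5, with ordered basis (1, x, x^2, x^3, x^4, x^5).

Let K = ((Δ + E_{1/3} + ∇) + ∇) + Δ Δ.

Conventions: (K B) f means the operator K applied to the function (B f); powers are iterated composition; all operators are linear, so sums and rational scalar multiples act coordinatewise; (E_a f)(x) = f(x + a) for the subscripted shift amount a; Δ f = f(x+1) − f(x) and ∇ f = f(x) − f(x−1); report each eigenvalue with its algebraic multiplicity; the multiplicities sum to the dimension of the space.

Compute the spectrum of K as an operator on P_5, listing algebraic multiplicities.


λ = 1 (multiplicity 6)

image of 1: 1
image of x: x + 10/3
image of x^2: x^2 + (20/3)x + 10/9
image of x^3: x^3 + 10x^2 + (10/3)x + 244/27
image of x^4: x^4 + (40/3)x^3 + (20/3)x^2 + (976/27)x + 1054/81
image of x^5: x^5 + (50/3)x^4 + (100/9)x^3 + (2440/27)x^2 + (5270/81)x + 8020/243
the matrix is upper triangular; its diagonal is (1, 1, 1, 1, 1, 1)
for a triangular matrix the eigenvalues are the diagonal entries, with algebraic multiplicity their repetition count


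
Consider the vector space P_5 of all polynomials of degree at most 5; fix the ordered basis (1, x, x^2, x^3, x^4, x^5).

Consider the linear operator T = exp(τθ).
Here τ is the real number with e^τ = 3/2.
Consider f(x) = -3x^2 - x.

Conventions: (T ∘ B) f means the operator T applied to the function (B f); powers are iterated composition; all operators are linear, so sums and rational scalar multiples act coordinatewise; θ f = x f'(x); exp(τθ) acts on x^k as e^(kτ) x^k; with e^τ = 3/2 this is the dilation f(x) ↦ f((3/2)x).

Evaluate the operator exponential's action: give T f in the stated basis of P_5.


exp(τθ) x^k = e^(kτ) x^k; with e^τ = 3/2 this sends x^k to (3/2)^k x^k
x ↦ 3/2 x
x^2 ↦ 9/4 x^2
applying this coordinatewise to f: exp(τθ) f = -(27/4)x^2 - (3/2)x

g(x) = -(27/4)x^2 - (3/2)x


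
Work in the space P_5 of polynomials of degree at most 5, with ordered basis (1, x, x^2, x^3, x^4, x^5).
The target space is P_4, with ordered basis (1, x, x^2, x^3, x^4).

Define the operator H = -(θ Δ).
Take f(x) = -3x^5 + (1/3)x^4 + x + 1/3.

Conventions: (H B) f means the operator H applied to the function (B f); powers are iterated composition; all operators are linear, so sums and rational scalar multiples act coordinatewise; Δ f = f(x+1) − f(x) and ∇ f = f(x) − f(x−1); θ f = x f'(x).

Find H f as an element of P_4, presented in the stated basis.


the image equals g(x) = 60x^4 + 86x^3 + 56x^2 + (41/3)x

Δ f = -15x^4 - (86/3)x^3 - 28x^2 - (41/3)x - 5/3
θ Δ f = -60x^4 - 86x^3 - 56x^2 - (41/3)x
(-(θ Δ)) f = 60x^4 + 86x^3 + 56x^2 + (41/3)x


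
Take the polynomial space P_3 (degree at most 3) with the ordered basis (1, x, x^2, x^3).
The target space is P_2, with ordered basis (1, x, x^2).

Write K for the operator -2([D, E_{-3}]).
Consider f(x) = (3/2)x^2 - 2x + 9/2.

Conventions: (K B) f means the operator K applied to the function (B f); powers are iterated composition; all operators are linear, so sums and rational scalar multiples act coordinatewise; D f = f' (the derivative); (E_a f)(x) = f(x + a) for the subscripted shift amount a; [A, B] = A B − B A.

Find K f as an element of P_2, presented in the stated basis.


E_{-3} f = (3/2)x^2 - 11x + 24
D E_{-3} f = 3x - 11
D f = 3x - 2
E_{-3} D f = 3x - 11
[D, E_{-3}] f = 0
(-2([D, E_{-3}])) f = 0

the result is g(x) = 0


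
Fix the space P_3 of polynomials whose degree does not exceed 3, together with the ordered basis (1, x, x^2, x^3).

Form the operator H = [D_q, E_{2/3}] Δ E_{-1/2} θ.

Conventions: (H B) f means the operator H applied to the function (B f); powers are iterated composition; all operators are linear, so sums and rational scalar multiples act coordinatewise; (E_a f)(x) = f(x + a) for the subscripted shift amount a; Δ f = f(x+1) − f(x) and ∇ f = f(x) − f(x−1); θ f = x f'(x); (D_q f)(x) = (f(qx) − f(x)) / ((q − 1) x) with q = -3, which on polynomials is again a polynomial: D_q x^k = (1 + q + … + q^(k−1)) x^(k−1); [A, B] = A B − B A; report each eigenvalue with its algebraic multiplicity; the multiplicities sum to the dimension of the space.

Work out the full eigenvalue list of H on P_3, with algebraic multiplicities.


image of 1: 0
image of x: 0
image of x^2: 0
image of x^3: 24
the matrix is upper triangular; its diagonal is (0, 0, 0, 0)
for a triangular matrix the eigenvalues are the diagonal entries, with algebraic multiplicity their repetition count

λ = 0 (multiplicity 4)


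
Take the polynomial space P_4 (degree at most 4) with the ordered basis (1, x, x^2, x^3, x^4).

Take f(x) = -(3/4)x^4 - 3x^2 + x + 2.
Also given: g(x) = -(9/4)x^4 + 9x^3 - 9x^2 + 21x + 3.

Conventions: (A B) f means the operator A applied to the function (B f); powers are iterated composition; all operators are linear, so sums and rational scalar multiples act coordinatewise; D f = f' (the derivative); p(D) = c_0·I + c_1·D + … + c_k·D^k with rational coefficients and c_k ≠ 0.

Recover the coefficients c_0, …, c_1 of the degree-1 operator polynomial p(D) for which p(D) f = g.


D^0 f = -(3/4)x^4 - 3x^2 + x + 2
D^1 f = -3x^3 - 6x + 1
matching coefficients of g against c_0 f + c_1 Df + … from the top degree down determines the c_i
solution: c_0 = 3, c_1 = -3

c_0 = 3, c_1 = -3


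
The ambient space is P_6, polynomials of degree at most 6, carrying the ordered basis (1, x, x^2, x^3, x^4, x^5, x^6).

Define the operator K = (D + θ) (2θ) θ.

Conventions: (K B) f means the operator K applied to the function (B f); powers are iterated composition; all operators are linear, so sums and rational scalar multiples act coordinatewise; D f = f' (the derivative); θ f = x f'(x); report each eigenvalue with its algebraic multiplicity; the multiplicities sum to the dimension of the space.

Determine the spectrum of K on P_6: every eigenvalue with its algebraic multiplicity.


λ = 0 (multiplicity 1), λ = 2 (multiplicity 1), λ = 16 (multiplicity 1), λ = 54 (multiplicity 1), λ = 128 (multiplicity 1), λ = 250 (multiplicity 1), λ = 432 (multiplicity 1)

image of 1: 0
image of x: 2x + 2
image of x^2: 16x^2 + 16x
image of x^3: 54x^3 + 54x^2
image of x^4: 128x^4 + 128x^3
image of x^5: 250x^5 + 250x^4
image of x^6: 432x^6 + 432x^5
the matrix is upper triangular; its diagonal is (0, 2, 16, 54, 128, 250, 432)
for a triangular matrix the eigenvalues are the diagonal entries, with algebraic multiplicity their repetition count


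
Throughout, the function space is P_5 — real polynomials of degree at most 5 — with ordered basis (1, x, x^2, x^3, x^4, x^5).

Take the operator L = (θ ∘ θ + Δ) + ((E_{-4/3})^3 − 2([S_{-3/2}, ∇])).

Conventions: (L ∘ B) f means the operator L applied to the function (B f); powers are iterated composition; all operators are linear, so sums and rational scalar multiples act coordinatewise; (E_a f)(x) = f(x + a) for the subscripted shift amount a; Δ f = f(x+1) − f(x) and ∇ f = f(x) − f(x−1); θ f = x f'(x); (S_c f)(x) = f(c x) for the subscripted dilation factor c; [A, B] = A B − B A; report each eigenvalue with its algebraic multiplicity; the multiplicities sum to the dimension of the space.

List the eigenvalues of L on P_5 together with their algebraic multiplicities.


image of 1: 1
image of x: 2x - 8
image of x^2: 5x^2 + 9x + 29/2
image of x^3: 10x^3 - (171/4)x^2 + (249/4)x - 287/4
image of x^4: 17x^4 + (111/2)x^3 + (273/4)x^2 - (399/2)x + 1991/8
image of x^5: 26x^5 - (2265/16)x^4 + (2035/8)x^3 - (6615/8)x^2 + (21535/16)x - 16643/16
the matrix is upper triangular; its diagonal is (1, 2, 5, 10, 17, 26)
for a triangular matrix the eigenvalues are the diagonal entries, with algebraic multiplicity their repetition count

λ = 1 (multiplicity 1), λ = 2 (multiplicity 1), λ = 5 (multiplicity 1), λ = 10 (multiplicity 1), λ = 17 (multiplicity 1), λ = 26 (multiplicity 1)


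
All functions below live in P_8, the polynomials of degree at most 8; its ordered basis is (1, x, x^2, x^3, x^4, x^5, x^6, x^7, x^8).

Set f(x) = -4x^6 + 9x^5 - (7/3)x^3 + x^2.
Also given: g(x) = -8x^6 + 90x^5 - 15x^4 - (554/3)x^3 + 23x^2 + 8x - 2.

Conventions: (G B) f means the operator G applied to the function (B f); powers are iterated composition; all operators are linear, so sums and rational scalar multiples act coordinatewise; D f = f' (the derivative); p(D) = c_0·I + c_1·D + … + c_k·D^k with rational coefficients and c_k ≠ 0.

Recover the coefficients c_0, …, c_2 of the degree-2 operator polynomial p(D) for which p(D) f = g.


D^0 f = -4x^6 + 9x^5 - (7/3)x^3 + x^2
D^1 f = -24x^5 + 45x^4 - 7x^2 + 2x
D^2 f = -120x^4 + 180x^3 - 14x + 2
matching coefficients of g against c_0 f + c_1 Df + … from the top degree down determines the c_i
solution: c_0 = 2, c_1 = -3, c_2 = -1

c_0 = 2, c_1 = -3, c_2 = -1


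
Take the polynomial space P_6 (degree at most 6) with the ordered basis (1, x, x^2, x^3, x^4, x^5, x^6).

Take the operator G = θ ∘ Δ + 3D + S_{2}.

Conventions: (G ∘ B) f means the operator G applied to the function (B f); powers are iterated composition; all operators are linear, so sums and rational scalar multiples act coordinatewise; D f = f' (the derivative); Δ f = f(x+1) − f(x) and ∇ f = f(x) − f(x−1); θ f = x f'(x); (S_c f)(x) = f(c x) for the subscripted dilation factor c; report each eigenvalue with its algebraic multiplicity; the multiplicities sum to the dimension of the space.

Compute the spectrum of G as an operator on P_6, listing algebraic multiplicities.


image of 1: 1
image of x: 2x + 3
image of x^2: 4x^2 + 8x
image of x^3: 8x^3 + 15x^2 + 3x
image of x^4: 16x^4 + 24x^3 + 12x^2 + 4x
image of x^5: 32x^5 + 35x^4 + 30x^3 + 20x^2 + 5x
image of x^6: 64x^6 + 48x^5 + 60x^4 + 60x^3 + 30x^2 + 6x
the matrix is upper triangular; its diagonal is (1, 2, 4, 8, 16, 32, 64)
for a triangular matrix the eigenvalues are the diagonal entries, with algebraic multiplicity their repetition count

λ = 1 (multiplicity 1), λ = 2 (multiplicity 1), λ = 4 (multiplicity 1), λ = 8 (multiplicity 1), λ = 16 (multiplicity 1), λ = 32 (multiplicity 1), λ = 64 (multiplicity 1)


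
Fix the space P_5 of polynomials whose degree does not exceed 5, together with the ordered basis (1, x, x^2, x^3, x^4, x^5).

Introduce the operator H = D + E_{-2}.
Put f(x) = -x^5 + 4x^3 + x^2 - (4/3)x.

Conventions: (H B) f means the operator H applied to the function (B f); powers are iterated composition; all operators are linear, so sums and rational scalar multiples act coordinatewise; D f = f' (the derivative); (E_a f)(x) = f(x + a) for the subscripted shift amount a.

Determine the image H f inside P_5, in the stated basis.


the result is g(x) = -x^5 + 5x^4 - 36x^3 + 69x^2 - (106/3)x + 16/3

D f = -5x^4 + 12x^2 + 2x - 4/3
E_{-2} f = -x^5 + 10x^4 - 36x^3 + 57x^2 - (112/3)x + 20/3
(D + E_{-2}) f = -x^5 + 5x^4 - 36x^3 + 69x^2 - (106/3)x + 16/3


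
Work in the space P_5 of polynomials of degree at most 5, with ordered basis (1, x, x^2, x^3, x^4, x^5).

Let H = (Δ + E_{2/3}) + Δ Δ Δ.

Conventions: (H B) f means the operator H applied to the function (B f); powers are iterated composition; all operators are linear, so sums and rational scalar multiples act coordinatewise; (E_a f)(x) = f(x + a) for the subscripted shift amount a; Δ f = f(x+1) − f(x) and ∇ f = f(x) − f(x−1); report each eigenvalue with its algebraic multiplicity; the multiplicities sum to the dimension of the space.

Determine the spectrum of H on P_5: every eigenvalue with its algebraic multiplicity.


image of 1: 1
image of x: x + 5/3
image of x^2: x^2 + (10/3)x + 13/9
image of x^3: x^3 + 5x^2 + (13/3)x + 197/27
image of x^4: x^4 + (20/3)x^3 + (26/3)x^2 + (788/27)x + 3013/81
image of x^5: x^5 + (25/3)x^4 + (130/9)x^3 + (1970/27)x^2 + (15065/81)x + 36725/243
the matrix is upper triangular; its diagonal is (1, 1, 1, 1, 1, 1)
for a triangular matrix the eigenvalues are the diagonal entries, with algebraic multiplicity their repetition count

λ = 1 (multiplicity 6)


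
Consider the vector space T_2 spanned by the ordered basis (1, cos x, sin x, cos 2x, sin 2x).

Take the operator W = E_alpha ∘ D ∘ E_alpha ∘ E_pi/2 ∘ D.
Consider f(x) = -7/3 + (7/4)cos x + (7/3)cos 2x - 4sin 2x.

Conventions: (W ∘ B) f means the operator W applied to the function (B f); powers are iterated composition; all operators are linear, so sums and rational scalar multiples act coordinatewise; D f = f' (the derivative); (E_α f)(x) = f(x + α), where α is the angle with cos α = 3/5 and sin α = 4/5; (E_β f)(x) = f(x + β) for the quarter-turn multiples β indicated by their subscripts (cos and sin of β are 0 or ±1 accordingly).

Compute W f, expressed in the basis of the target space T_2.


D f = -(7/4)sin x - 8cos 2x - (14/3)sin 2x
E_pi/2 D f = -(7/4)cos x + 8cos 2x + (14/3)sin 2x
E_alpha (E_pi/2 ∘ D) f = -(21/20)cos x + (7/5)sin x + (56/25)cos 2x - (674/75)sin 2x
D E_alpha (E_pi/2 ∘ D) f = (7/5)cos x + (21/20)sin x - (1348/75)cos 2x - (112/25)sin 2x
E_alpha D E_alpha (E_pi/2 ∘ D) f = (42/25)cos x - (49/100)sin x + (1372/1875)cos 2x + (11568/625)sin 2x

the image equals g(x) = (42/25)cos x - (49/100)sin x + (1372/1875)cos 2x + (11568/625)sin 2x


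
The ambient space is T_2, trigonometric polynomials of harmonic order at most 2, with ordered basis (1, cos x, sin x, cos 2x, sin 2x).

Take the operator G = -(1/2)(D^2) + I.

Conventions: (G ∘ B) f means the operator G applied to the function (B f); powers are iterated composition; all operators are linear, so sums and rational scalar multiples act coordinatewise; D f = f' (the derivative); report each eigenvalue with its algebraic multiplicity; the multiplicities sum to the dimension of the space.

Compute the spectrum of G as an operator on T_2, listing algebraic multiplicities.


λ = 1 (multiplicity 1), λ = 3/2 (multiplicity 2), λ = 3 (multiplicity 2)

image of 1: 1
image of cos x: (3/2)cos x
image of sin x: (3/2)sin x
image of cos 2x: 3cos 2x
image of sin 2x: 3sin 2x
the matrix is diagonal; its diagonal is (1, 3/2, 3/2, 3, 3)
for a triangular matrix the eigenvalues are the diagonal entries, with algebraic multiplicity their repetition count


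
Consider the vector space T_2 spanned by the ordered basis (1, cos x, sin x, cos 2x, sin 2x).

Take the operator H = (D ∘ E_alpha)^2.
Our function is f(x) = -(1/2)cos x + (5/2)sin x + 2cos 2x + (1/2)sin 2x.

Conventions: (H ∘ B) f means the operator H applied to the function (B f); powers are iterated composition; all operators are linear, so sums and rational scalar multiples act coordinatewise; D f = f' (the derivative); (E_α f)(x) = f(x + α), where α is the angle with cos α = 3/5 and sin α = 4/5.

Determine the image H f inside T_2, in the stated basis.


the image equals g(x) = -(127/50)cos x + (11/50)sin x + (4888/625)cos 2x - (1634/625)sin 2x

E_alpha f = (17/10)cos x + (19/10)sin x - (2/25)cos 2x - (103/50)sin 2x
D E_alpha f = (19/10)cos x - (17/10)sin x - (103/25)cos 2x + (4/25)sin 2x
E_alpha (D ∘ E_alpha) f = -(11/50)cos x - (127/50)sin x + (817/625)cos 2x + (2444/625)sin 2x
D E_alpha (D ∘ E_alpha) f = -(127/50)cos x + (11/50)sin x + (4888/625)cos 2x - (1634/625)sin 2x


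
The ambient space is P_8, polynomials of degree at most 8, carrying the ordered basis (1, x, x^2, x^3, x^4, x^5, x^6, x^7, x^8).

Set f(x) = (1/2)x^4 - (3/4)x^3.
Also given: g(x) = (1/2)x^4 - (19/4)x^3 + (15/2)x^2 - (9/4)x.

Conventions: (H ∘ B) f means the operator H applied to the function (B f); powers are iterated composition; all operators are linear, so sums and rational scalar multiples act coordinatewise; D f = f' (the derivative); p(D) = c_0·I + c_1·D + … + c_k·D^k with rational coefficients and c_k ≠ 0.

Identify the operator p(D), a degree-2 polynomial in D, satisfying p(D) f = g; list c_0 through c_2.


c_0 = 1, c_1 = -2, c_2 = 1/2

D^0 f = (1/2)x^4 - (3/4)x^3
D^1 f = 2x^3 - (9/4)x^2
D^2 f = 6x^2 - (9/2)x
matching coefficients of g against c_0 f + c_1 Df + … from the top degree down determines the c_i
solution: c_0 = 1, c_1 = -2, c_2 = 1/2


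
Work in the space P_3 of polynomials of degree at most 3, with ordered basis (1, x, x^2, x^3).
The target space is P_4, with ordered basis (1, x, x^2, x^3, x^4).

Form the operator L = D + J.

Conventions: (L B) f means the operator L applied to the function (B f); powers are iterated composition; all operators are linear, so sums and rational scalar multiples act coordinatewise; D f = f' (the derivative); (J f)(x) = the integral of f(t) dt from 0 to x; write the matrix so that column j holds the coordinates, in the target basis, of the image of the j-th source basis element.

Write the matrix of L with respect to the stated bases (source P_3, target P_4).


image of 1: x
image of x: (1/2)x^2 + 1
image of x^2: (1/3)x^3 + 2x
image of x^3: (1/4)x^4 + 3x^2
each image's coordinates form column j of the matrix

the matrix is [[0, 1, 0, 0]; [1, 0, 2, 0]; [0, 1/2, 0, 3]; [0, 0, 1/3, 0]; [0, 0, 0, 1/4]] (rows listed top to bottom)


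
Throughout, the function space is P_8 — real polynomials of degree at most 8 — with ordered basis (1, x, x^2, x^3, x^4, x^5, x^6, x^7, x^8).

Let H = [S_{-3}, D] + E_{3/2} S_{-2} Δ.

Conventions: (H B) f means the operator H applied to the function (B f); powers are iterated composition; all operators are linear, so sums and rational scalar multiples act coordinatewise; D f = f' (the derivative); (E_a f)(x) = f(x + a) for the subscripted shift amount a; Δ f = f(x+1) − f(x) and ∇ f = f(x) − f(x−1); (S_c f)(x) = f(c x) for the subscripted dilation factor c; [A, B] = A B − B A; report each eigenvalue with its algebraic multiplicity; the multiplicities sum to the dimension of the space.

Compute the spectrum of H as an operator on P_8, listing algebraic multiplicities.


λ = 0 (multiplicity 9)

image of 1: 0
image of x: 5
image of x^2: -28x - 5
image of x^3: 120x^2 + 30x + 19
image of x^4: -464x^3 - 120x^2 - 152x - 65
image of x^5: 1700x^4 + 400x^3 + 760x^2 + 650x + 211
image of x^6: -6024x^5 - 1200x^4 - 3040x^3 - 3900x^2 - 2532x - 665
image of x^7: 20860x^6 + 3360x^5 + 10640x^4 + 18200x^3 + 17724x^2 + 9310x + 2059
image of x^8: -71008x^7 - 8960x^6 - 34048x^5 - 72800x^4 - 94528x^3 - 74480x^2 - 32944x - 6305
the matrix is upper triangular; its diagonal is (0, 0, 0, 0, 0, 0, 0, 0, 0)
for a triangular matrix the eigenvalues are the diagonal entries, with algebraic multiplicity their repetition count


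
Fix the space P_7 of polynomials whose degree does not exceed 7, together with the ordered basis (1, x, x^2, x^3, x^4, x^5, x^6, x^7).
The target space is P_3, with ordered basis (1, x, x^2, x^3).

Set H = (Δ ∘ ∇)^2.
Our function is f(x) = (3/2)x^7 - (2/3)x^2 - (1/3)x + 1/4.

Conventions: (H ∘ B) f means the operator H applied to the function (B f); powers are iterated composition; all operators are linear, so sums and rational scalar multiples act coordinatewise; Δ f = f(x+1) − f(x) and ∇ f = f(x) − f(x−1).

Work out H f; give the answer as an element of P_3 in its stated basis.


∇ f = (21/2)x^6 - (63/2)x^5 + (105/2)x^4 - (105/2)x^3 + (63/2)x^2 - (71/6)x + 11/6
Δ ∇ f = 63x^5 + 105x^3 + 21x - 4/3
∇ (Δ ∘ ∇) f = 315x^4 - 630x^3 + 945x^2 - 630x + 189
Δ ∇ (Δ ∘ ∇) f = 1260x^3 + 1260x

the result is g(x) = 1260x^3 + 1260x


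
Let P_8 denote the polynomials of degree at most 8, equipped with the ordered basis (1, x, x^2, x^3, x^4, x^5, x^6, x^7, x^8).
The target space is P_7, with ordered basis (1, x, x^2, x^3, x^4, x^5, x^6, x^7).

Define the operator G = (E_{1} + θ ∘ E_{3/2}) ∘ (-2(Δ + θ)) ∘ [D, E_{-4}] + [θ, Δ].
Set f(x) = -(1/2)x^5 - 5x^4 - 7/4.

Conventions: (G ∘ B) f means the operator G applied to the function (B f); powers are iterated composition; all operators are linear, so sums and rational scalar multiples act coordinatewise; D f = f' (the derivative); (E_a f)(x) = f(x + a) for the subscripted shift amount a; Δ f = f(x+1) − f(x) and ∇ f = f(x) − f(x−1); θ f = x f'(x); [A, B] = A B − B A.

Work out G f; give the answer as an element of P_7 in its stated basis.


g(x) = (5/2)x^4 + 30x^3 + 75x^2 + 70x + 45/2

E_{-4} f = -(1/2)x^5 + 5x^4 - 160x^2 + 640x - 3079/4
D E_{-4} f = -(5/2)x^4 + 20x^3 - 320x + 640
D f = -(5/2)x^4 - 20x^3
E_{-4} D f = -(5/2)x^4 + 20x^3 - 320x + 640
[D, E_{-4}] f = 0
Δ [D, E_{-4}] f = 0
θ [D, E_{-4}] f = 0
(Δ + θ) [D, E_{-4}] f = 0
(-2(Δ + θ)) [D, E_{-4}] f = 0
E_{1} (-2(Δ + θ)) [D, E_{-4}] f = 0
E_{3/2} (-2(Δ + θ)) [D, E_{-4}] f = 0
θ E_{3/2} (-2(Δ + θ)) [D, E_{-4}] f = 0
(E_{1} + θ ∘ E_{3/2}) (-2(Δ + θ)) [D, E_{-4}] f = 0
Δ f = -(5/2)x^4 - 25x^3 - 35x^2 - (45/2)x - 11/2
θ Δ f = -10x^4 - 75x^3 - 70x^2 - (45/2)x
θ f = -(5/2)x^5 - 20x^4
Δ θ f = -(25/2)x^4 - 105x^3 - 145x^2 - (185/2)x - 45/2
[θ, Δ] f = (5/2)x^4 + 30x^3 + 75x^2 + 70x + 45/2
((E_{1} + θ ∘ E_{3/2}) ∘ (-2(Δ + θ)) ∘ [D, E_{-4}] + [θ, Δ]) f = (5/2)x^4 + 30x^3 + 75x^2 + 70x + 45/2


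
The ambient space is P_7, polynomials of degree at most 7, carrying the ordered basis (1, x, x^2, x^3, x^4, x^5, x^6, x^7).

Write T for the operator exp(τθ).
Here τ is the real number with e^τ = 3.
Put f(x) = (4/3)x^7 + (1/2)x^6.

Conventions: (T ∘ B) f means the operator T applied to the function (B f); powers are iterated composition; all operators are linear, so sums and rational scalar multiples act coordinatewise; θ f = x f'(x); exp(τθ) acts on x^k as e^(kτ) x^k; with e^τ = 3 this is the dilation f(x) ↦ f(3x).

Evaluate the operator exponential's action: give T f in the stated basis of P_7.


the result is g(x) = 2916x^7 + (729/2)x^6

exp(τθ) x^k = e^(kτ) x^k; with e^τ = 3 this sends x^k to 3^k x^k
x^6 ↦ 729 x^6
x^7 ↦ 2187 x^7
applying this coordinatewise to f: exp(τθ) f = 2916x^7 + (729/2)x^6


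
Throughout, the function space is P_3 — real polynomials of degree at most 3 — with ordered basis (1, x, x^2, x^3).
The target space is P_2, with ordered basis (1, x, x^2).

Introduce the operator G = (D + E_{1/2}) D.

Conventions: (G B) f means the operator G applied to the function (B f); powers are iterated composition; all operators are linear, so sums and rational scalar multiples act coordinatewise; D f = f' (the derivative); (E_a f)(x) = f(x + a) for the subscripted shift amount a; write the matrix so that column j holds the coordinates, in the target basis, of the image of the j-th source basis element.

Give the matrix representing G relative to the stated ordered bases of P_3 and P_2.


the matrix is [[0, 1, 3, 3/4]; [0, 0, 2, 9]; [0, 0, 0, 3]] (rows listed top to bottom)

image of 1: 0
image of x: 1
image of x^2: 2x + 3
image of x^3: 3x^2 + 9x + 3/4
each image's coordinates form column j of the matrix
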